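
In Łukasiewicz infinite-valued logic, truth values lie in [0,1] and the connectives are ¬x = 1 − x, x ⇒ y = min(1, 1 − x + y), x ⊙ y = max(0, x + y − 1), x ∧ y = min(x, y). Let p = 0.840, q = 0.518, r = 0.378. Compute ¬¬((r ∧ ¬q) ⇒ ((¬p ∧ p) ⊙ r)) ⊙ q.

¬q = 1 − 0.518 = 0.482
r ∧ ¬q = min(0.378, 0.482) = 0.378
¬p = 1 − 0.840 = 0.160
¬p ∧ p = min(0.160, 0.840) = 0.160
(¬p ∧ p) ⊙ r = max(0, 0.160 + 0.378 − 1) = max(0, -0.462) = 0.000
(r ∧ ¬q) ⇒ ((¬p ∧ p) ⊙ r) = min(1, 1 − 0.378 + 0.000) = min(1, 0.622) = 0.622
¬((r ∧ ¬q) ⇒ ((¬p ∧ p) ⊙ r)) = 1 − 0.622 = 0.378
¬¬((r ∧ ¬q) ⇒ ((¬p ∧ p) ⊙ r)) = 1 − 0.378 = 0.622
¬¬((r ∧ ¬q) ⇒ ((¬p ∧ p) ⊙ r)) ⊙ q = max(0, 0.622 + 0.518 − 1) = max(0, 0.140) = 0.140

0.140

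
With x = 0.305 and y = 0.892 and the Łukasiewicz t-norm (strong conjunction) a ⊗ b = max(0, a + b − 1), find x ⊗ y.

0.197

x ⊗ y = max(0, 0.305 + 0.892 − 1) = max(0, 0.197) = 0.197
For comparison, the Gödel (minimum) t-norm min(a, b) would give 0.305.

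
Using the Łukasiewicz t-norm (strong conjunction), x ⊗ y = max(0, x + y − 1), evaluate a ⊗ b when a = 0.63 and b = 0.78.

a ⊗ b = max(0, 0.63 + 0.78 − 1) = max(0, 0.41) = 0.41
For comparison, the Gödel (minimum) t-norm min(x, y) would give 0.63.

0.41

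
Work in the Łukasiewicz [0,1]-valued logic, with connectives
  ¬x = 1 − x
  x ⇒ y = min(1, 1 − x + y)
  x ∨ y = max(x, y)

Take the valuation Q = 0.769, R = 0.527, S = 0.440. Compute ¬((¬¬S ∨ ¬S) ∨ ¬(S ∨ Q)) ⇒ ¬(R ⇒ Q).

¬S = 1 − 0.440 = 0.560
¬¬S = 1 − 0.560 = 0.440
¬¬S ∨ ¬S = max(0.440, 0.560) = 0.560
S ∨ Q = max(0.440, 0.769) = 0.769
¬(S ∨ Q) = 1 − 0.769 = 0.231
(¬¬S ∨ ¬S) ∨ ¬(S ∨ Q) = max(0.560, 0.231) = 0.560
¬((¬¬S ∨ ¬S) ∨ ¬(S ∨ Q)) = 1 − 0.560 = 0.440
R ⇒ Q = min(1, 1 − 0.527 + 0.769) = min(1, 1.242) = 1.000
¬(R ⇒ Q) = 1 − 1.000 = 0.000
¬((¬¬S ∨ ¬S) ∨ ¬(S ∨ Q)) ⇒ ¬(R ⇒ Q) = min(1, 1 − 0.440 + 0.000) = min(1, 0.560) = 0.560

0.560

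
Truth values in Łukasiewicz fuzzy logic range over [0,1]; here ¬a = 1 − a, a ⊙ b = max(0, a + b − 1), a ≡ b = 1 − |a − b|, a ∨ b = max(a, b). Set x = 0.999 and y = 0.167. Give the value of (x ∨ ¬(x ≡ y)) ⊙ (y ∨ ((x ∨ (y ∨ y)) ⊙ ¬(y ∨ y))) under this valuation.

0.831

x ≡ y = 1 − |0.999 − 0.167| = 1 − 0.832 = 0.168
¬(x ≡ y) = 1 − 0.168 = 0.832
x ∨ ¬(x ≡ y) = max(0.999, 0.832) = 0.999
y ∨ y = max(0.167, 0.167) = 0.167
x ∨ (y ∨ y) = max(0.999, 0.167) = 0.999
¬(y ∨ y) = 1 − 0.167 = 0.833
(x ∨ (y ∨ y)) ⊙ ¬(y ∨ y) = max(0, 0.999 + 0.833 − 1) = max(0, 0.832) = 0.832
y ∨ ((x ∨ (y ∨ y)) ⊙ ¬(y ∨ y)) = max(0.167, 0.832) = 0.832
(x ∨ ¬(x ≡ y)) ⊙ (y ∨ ((x ∨ (y ∨ y)) ⊙ ¬(y ∨ y))) = max(0, 0.999 + 0.832 − 1) = max(0, 0.831) = 0.831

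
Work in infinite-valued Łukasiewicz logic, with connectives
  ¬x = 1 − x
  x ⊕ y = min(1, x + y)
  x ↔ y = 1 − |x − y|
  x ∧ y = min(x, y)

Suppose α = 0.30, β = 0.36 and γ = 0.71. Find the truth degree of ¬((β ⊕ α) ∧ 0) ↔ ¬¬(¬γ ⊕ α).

0.59

β ⊕ α = min(1, 0.36 + 0.30) = min(1, 0.66) = 0.66
(β ⊕ α) ∧ 0 = min(0.66, 0.00) = 0.00
¬((β ⊕ α) ∧ 0) = 1 − 0.00 = 1.00
¬γ = 1 − 0.71 = 0.29
¬γ ⊕ α = min(1, 0.29 + 0.30) = min(1, 0.59) = 0.59
¬(¬γ ⊕ α) = 1 − 0.59 = 0.41
¬¬(¬γ ⊕ α) = 1 − 0.41 = 0.59
¬((β ⊕ α) ∧ 0) ↔ ¬¬(¬γ ⊕ α) = 1 − |1.00 − 0.59| = 1 − 0.41 = 0.59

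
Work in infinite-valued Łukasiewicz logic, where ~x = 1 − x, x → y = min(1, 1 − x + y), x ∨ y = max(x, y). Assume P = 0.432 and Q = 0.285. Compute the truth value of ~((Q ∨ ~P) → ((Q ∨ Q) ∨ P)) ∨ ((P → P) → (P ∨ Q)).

~P = 1 − 0.432 = 0.568
Q ∨ ~P = max(0.285, 0.568) = 0.568
Q ∨ Q = max(0.285, 0.285) = 0.285
(Q ∨ Q) ∨ P = max(0.285, 0.432) = 0.432
(Q ∨ ~P) → ((Q ∨ Q) ∨ P) = min(1, 1 − 0.568 + 0.432) = min(1, 0.864) = 0.864
~((Q ∨ ~P) → ((Q ∨ Q) ∨ P)) = 1 − 0.864 = 0.136
P → P = min(1, 1 − 0.432 + 0.432) = min(1, 1.000) = 1.000
P ∨ Q = max(0.432, 0.285) = 0.432
(P → P) → (P ∨ Q) = min(1, 1 − 1.000 + 0.432) = min(1, 0.432) = 0.432
~((Q ∨ ~P) → ((Q ∨ Q) ∨ P)) ∨ ((P → P) → (P ∨ Q)) = max(0.136, 0.432) = 0.432

0.432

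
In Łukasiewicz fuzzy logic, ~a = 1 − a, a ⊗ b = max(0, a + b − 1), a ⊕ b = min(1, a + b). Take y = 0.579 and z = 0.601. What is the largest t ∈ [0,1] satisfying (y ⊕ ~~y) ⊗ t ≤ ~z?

~y = 1 − 0.579 = 0.421
~~y = 1 − 0.421 = 0.579
y ⊕ ~~y = min(1, 0.579 + 0.579) = min(1, 1.158) = 1.000
So the left factor is y ⊕ ~~y = 1.000.
~z = 1 − 0.601 = 0.399
So the right-hand bound is ~z = 0.399.
The residuum of the Łukasiewicz t-norm gives the supremum: min(1, 1 − 1.000 + 0.399).
1 − 1.000 + 0.399 = 0.399, so t = min(1, 0.399) = 0.399.
Check: 1.000 ⊗ 0.399 = max(0, 0.399) = 0.399 ≤ 0.399.

0.399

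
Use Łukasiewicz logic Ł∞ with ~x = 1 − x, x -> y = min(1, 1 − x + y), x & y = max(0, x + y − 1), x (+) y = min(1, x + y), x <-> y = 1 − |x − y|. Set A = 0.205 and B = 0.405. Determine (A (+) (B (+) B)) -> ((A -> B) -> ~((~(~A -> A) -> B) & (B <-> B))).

B (+) B = min(1, 0.405 + 0.405) = min(1, 0.810) = 0.810
A (+) (B (+) B) = min(1, 0.205 + 0.810) = min(1, 1.015) = 1.000
A -> B = min(1, 1 − 0.205 + 0.405) = min(1, 1.200) = 1.000
~A = 1 − 0.205 = 0.795
~A -> A = min(1, 1 − 0.795 + 0.205) = min(1, 0.410) = 0.410
~(~A -> A) = 1 − 0.410 = 0.590
~(~A -> A) -> B = min(1, 1 − 0.590 + 0.405) = min(1, 0.815) = 0.815
B <-> B = 1 − |0.405 − 0.405| = 1 − 0.000 = 1.000
(~(~A -> A) -> B) & (B <-> B) = max(0, 0.815 + 1.000 − 1) = max(0, 0.815) = 0.815
~((~(~A -> A) -> B) & (B <-> B)) = 1 − 0.815 = 0.185
(A -> B) -> ~((~(~A -> A) -> B) & (B <-> B)) = min(1, 1 − 1.000 + 0.185) = min(1, 0.185) = 0.185
(A (+) (B (+) B)) -> ((A -> B) -> ~((~(~A -> A) -> B) & (B <-> B))) = min(1, 1 − 1.000 + 0.185) = min(1, 0.185) = 0.185

0.185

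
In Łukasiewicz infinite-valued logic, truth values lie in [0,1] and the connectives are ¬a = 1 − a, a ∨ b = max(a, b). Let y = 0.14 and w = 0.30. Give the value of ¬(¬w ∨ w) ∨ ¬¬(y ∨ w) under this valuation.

0.30

¬w = 1 − 0.30 = 0.70
¬w ∨ w = max(0.70, 0.30) = 0.70
¬(¬w ∨ w) = 1 − 0.70 = 0.30
y ∨ w = max(0.14, 0.30) = 0.30
¬(y ∨ w) = 1 − 0.30 = 0.70
¬¬(y ∨ w) = 1 − 0.70 = 0.30
¬(¬w ∨ w) ∨ ¬¬(y ∨ w) = max(0.30, 0.30) = 0.30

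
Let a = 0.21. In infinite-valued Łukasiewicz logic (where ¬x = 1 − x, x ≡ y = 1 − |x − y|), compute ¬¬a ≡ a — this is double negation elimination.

¬a = 1 − 0.21 = 0.79
¬¬a = 1 − 0.79 = 0.21
¬¬a ≡ a = 1 − |0.21 − 0.21| = 1 − 0.00 = 1.00
(As expected: always 1 in Ł∞ since negation is involutive.)

1.00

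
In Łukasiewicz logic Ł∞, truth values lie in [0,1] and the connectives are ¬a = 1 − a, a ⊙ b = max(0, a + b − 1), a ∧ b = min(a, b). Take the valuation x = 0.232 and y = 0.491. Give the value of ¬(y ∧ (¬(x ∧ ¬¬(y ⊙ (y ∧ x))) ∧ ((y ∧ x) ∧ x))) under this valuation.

0.768

y ∧ x = min(0.491, 0.232) = 0.232
y ⊙ (y ∧ x) = max(0, 0.491 + 0.232 − 1) = max(0, -0.277) = 0.000
¬(y ⊙ (y ∧ x)) = 1 − 0.000 = 1.000
¬¬(y ⊙ (y ∧ x)) = 1 − 1.000 = 0.000
x ∧ ¬¬(y ⊙ (y ∧ x)) = min(0.232, 0.000) = 0.000
¬(x ∧ ¬¬(y ⊙ (y ∧ x))) = 1 − 0.000 = 1.000
(y ∧ x) ∧ x = min(0.232, 0.232) = 0.232
¬(x ∧ ¬¬(y ⊙ (y ∧ x))) ∧ ((y ∧ x) ∧ x) = min(1.000, 0.232) = 0.232
y ∧ (¬(x ∧ ¬¬(y ⊙ (y ∧ x))) ∧ ((y ∧ x) ∧ x)) = min(0.491, 0.232) = 0.232
¬(y ∧ (¬(x ∧ ¬¬(y ⊙ (y ∧ x))) ∧ ((y ∧ x) ∧ x))) = 1 − 0.232 = 0.768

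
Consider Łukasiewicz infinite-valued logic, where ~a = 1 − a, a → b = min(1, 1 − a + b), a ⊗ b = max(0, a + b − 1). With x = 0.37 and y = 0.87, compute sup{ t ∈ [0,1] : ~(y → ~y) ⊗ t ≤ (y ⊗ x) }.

~y = 1 − 0.87 = 0.13
y → ~y = min(1, 1 − 0.87 + 0.13) = min(1, 0.26) = 0.26
~(y → ~y) = 1 − 0.26 = 0.74
So the left factor is ~(y → ~y) = 0.74.
y ⊗ x = max(0, 0.87 + 0.37 − 1) = max(0, 0.24) = 0.24
So the right-hand bound is y ⊗ x = 0.24.
The residuum of the Łukasiewicz t-norm gives the supremum: min(1, 1 − 0.74 + 0.24).
1 − 0.74 + 0.24 = 0.50, so t = min(1, 0.50) = 0.50.
Check: 0.74 ⊗ 0.50 = max(0, 0.24) = 0.24 ≤ 0.24.

0.50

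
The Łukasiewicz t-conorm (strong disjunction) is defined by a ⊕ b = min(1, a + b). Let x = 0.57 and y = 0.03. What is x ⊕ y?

0.60

x ⊕ y = min(1, 0.57 + 0.03) = min(1, 0.60) = 0.60
For comparison, the Gödel t-conorm max(a, b) would give 0.57.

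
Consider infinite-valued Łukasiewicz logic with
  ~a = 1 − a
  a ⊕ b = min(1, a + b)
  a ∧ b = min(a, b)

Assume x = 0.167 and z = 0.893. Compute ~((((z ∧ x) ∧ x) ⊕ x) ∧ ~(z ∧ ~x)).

z ∧ x = min(0.893, 0.167) = 0.167
(z ∧ x) ∧ x = min(0.167, 0.167) = 0.167
((z ∧ x) ∧ x) ⊕ x = min(1, 0.167 + 0.167) = min(1, 0.334) = 0.334
~x = 1 − 0.167 = 0.833
z ∧ ~x = min(0.893, 0.833) = 0.833
~(z ∧ ~x) = 1 − 0.833 = 0.167
(((z ∧ x) ∧ x) ⊕ x) ∧ ~(z ∧ ~x) = min(0.334, 0.167) = 0.167
~((((z ∧ x) ∧ x) ⊕ x) ∧ ~(z ∧ ~x)) = 1 − 0.167 = 0.833

0.833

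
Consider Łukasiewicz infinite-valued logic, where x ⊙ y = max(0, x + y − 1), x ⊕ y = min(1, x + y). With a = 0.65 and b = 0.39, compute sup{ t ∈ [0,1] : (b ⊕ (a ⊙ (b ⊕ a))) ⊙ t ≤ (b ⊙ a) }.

b ⊕ a = min(1, 0.39 + 0.65) = min(1, 1.04) = 1.00
a ⊙ (b ⊕ a) = max(0, 0.65 + 1.00 − 1) = max(0, 0.65) = 0.65
b ⊕ (a ⊙ (b ⊕ a)) = min(1, 0.39 + 0.65) = min(1, 1.04) = 1.00
So the left factor is b ⊕ (a ⊙ (b ⊕ a)) = 1.00.
b ⊙ a = max(0, 0.39 + 0.65 − 1) = max(0, 0.04) = 0.04
So the right-hand bound is b ⊙ a = 0.04.
The residuum of the Łukasiewicz t-norm gives the supremum: min(1, 1 − 1.00 + 0.04).
1 − 1.00 + 0.04 = 0.04, so t = min(1, 0.04) = 0.04.
Check: 1.00 ⊙ 0.04 = max(0, 0.04) = 0.04 ≤ 0.04.

0.04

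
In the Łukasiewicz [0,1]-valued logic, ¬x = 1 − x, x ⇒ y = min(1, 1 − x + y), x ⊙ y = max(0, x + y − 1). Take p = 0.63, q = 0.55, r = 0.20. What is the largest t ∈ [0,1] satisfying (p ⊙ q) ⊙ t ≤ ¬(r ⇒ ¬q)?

p ⊙ q = max(0, 0.63 + 0.55 − 1) = max(0, 0.18) = 0.18
So the left factor is p ⊙ q = 0.18.
¬q = 1 − 0.55 = 0.45
r ⇒ ¬q = min(1, 1 − 0.20 + 0.45) = min(1, 1.25) = 1.00
¬(r ⇒ ¬q) = 1 − 1.00 = 0.00
So the right-hand bound is ¬(r ⇒ ¬q) = 0.00.
The residuum of the Łukasiewicz t-norm gives the supremum: min(1, 1 − 0.18 + 0.00).
1 − 0.18 + 0.00 = 0.82, so t = min(1, 0.82) = 0.82.
Check: 0.18 ⊙ 0.82 = max(0, 0.00) = 0.00 ≤ 0.00.

0.82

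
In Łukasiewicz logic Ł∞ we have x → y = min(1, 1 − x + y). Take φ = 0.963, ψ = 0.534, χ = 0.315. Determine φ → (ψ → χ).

0.818

ψ → χ = min(1, 1 − 0.534 + 0.315) = min(1, 0.781) = 0.781
φ → (ψ → χ) = min(1, 1 − 0.963 + 0.781) = min(1, 0.818) = 0.818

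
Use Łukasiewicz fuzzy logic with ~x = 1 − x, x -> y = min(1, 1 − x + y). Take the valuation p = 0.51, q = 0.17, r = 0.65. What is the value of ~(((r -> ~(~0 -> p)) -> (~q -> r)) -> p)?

~0 = 1 − 0.00 = 1.00
~0 -> p = min(1, 1 − 1.00 + 0.51) = min(1, 0.51) = 0.51
~(~0 -> p) = 1 − 0.51 = 0.49
r -> ~(~0 -> p) = min(1, 1 − 0.65 + 0.49) = min(1, 0.84) = 0.84
~q = 1 − 0.17 = 0.83
~q -> r = min(1, 1 − 0.83 + 0.65) = min(1, 0.82) = 0.82
(r -> ~(~0 -> p)) -> (~q -> r) = min(1, 1 − 0.84 + 0.82) = min(1, 0.98) = 0.98
((r -> ~(~0 -> p)) -> (~q -> r)) -> p = min(1, 1 − 0.98 + 0.51) = min(1, 0.53) = 0.53
~(((r -> ~(~0 -> p)) -> (~q -> r)) -> p) = 1 − 0.53 = 0.47

0.47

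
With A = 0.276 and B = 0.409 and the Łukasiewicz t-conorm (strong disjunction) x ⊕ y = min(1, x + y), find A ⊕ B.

0.685

A ⊕ B = min(1, 0.276 + 0.409) = min(1, 0.685) = 0.685
For comparison, the Gödel t-conorm max(x, y) would give 0.409.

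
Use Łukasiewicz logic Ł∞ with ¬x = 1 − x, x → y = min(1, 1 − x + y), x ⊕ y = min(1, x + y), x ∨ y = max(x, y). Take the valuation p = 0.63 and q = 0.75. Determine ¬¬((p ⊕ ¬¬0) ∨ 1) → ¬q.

0.25

¬0 = 1 − 0.00 = 1.00
¬¬0 = 1 − 1.00 = 0.00
p ⊕ ¬¬0 = min(1, 0.63 + 0.00) = min(1, 0.63) = 0.63
(p ⊕ ¬¬0) ∨ 1 = max(0.63, 1.00) = 1.00
¬((p ⊕ ¬¬0) ∨ 1) = 1 − 1.00 = 0.00
¬¬((p ⊕ ¬¬0) ∨ 1) = 1 − 0.00 = 1.00
¬q = 1 − 0.75 = 0.25
¬¬((p ⊕ ¬¬0) ∨ 1) → ¬q = min(1, 1 − 1.00 + 0.25) = min(1, 0.25) = 0.25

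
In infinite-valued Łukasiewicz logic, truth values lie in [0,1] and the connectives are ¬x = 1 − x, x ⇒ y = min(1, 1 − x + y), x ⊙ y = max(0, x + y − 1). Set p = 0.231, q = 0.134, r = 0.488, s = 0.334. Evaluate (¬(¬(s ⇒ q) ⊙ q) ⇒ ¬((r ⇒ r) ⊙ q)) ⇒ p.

0.365

s ⇒ q = min(1, 1 − 0.334 + 0.134) = min(1, 0.800) = 0.800
¬(s ⇒ q) = 1 − 0.800 = 0.200
¬(s ⇒ q) ⊙ q = max(0, 0.200 + 0.134 − 1) = max(0, -0.666) = 0.000
¬(¬(s ⇒ q) ⊙ q) = 1 − 0.000 = 1.000
r ⇒ r = min(1, 1 − 0.488 + 0.488) = min(1, 1.000) = 1.000
(r ⇒ r) ⊙ q = max(0, 1.000 + 0.134 − 1) = max(0, 0.134) = 0.134
¬((r ⇒ r) ⊙ q) = 1 − 0.134 = 0.866
¬(¬(s ⇒ q) ⊙ q) ⇒ ¬((r ⇒ r) ⊙ q) = min(1, 1 − 1.000 + 0.866) = min(1, 0.866) = 0.866
(¬(¬(s ⇒ q) ⊙ q) ⇒ ¬((r ⇒ r) ⊙ q)) ⇒ p = min(1, 1 − 0.866 + 0.231) = min(1, 0.365) = 0.365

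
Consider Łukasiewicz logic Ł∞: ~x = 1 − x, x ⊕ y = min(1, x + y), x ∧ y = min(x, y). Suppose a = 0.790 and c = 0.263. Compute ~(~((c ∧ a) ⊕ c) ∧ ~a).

c ∧ a = min(0.263, 0.790) = 0.263
(c ∧ a) ⊕ c = min(1, 0.263 + 0.263) = min(1, 0.526) = 0.526
~((c ∧ a) ⊕ c) = 1 − 0.526 = 0.474
~a = 1 − 0.790 = 0.210
~((c ∧ a) ⊕ c) ∧ ~a = min(0.474, 0.210) = 0.210
~(~((c ∧ a) ⊕ c) ∧ ~a) = 1 − 0.210 = 0.790

0.790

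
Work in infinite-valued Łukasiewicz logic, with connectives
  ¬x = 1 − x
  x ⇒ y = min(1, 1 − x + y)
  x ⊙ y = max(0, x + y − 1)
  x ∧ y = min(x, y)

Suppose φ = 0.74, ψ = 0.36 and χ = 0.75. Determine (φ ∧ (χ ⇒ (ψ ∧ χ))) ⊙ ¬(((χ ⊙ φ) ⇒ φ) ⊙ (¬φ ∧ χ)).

0.35

ψ ∧ χ = min(0.36, 0.75) = 0.36
χ ⇒ (ψ ∧ χ) = min(1, 1 − 0.75 + 0.36) = min(1, 0.61) = 0.61
φ ∧ (χ ⇒ (ψ ∧ χ)) = min(0.74, 0.61) = 0.61
χ ⊙ φ = max(0, 0.75 + 0.74 − 1) = max(0, 0.49) = 0.49
(χ ⊙ φ) ⇒ φ = min(1, 1 − 0.49 + 0.74) = min(1, 1.25) = 1.00
¬φ = 1 − 0.74 = 0.26
¬φ ∧ χ = min(0.26, 0.75) = 0.26
((χ ⊙ φ) ⇒ φ) ⊙ (¬φ ∧ χ) = max(0, 1.00 + 0.26 − 1) = max(0, 0.26) = 0.26
¬(((χ ⊙ φ) ⇒ φ) ⊙ (¬φ ∧ χ)) = 1 − 0.26 = 0.74
(φ ∧ (χ ⇒ (ψ ∧ χ))) ⊙ ¬(((χ ⊙ φ) ⇒ φ) ⊙ (¬φ ∧ χ)) = max(0, 0.61 + 0.74 − 1) = max(0, 0.35) = 0.35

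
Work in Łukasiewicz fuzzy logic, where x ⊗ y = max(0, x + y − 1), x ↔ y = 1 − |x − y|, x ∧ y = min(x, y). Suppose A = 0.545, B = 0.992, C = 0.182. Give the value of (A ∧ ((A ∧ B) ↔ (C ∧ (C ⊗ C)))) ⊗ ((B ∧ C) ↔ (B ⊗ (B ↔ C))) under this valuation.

0.455

A ∧ B = min(0.545, 0.992) = 0.545
C ⊗ C = max(0, 0.182 + 0.182 − 1) = max(0, -0.636) = 0.000
C ∧ (C ⊗ C) = min(0.182, 0.000) = 0.000
(A ∧ B) ↔ (C ∧ (C ⊗ C)) = 1 − |0.545 − 0.000| = 1 − 0.545 = 0.455
A ∧ ((A ∧ B) ↔ (C ∧ (C ⊗ C))) = min(0.545, 0.455) = 0.455
B ∧ C = min(0.992, 0.182) = 0.182
B ↔ C = 1 − |0.992 − 0.182| = 1 − 0.810 = 0.190
B ⊗ (B ↔ C) = max(0, 0.992 + 0.190 − 1) = max(0, 0.182) = 0.182
(B ∧ C) ↔ (B ⊗ (B ↔ C)) = 1 − |0.182 − 0.182| = 1 − 0.000 = 1.000
(A ∧ ((A ∧ B) ↔ (C ∧ (C ⊗ C)))) ⊗ ((B ∧ C) ↔ (B ⊗ (B ↔ C))) = max(0, 0.455 + 1.000 − 1) = max(0, 0.455) = 0.455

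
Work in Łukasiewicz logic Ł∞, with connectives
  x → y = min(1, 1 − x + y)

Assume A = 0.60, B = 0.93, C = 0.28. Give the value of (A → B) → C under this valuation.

0.28

A → B = min(1, 1 − 0.60 + 0.93) = min(1, 1.33) = 1.00
(A → B) → C = min(1, 1 − 1.00 + 0.28) = min(1, 0.28) = 0.28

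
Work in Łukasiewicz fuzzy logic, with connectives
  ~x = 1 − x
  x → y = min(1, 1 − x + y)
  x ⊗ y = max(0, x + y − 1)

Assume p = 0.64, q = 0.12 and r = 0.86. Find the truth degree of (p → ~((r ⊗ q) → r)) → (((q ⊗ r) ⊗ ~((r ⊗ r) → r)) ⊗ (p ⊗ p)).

r ⊗ q = max(0, 0.86 + 0.12 − 1) = max(0, -0.02) = 0.00
(r ⊗ q) → r = min(1, 1 − 0.00 + 0.86) = min(1, 1.86) = 1.00
~((r ⊗ q) → r) = 1 − 1.00 = 0.00
p → ~((r ⊗ q) → r) = min(1, 1 − 0.64 + 0.00) = min(1, 0.36) = 0.36
q ⊗ r = max(0, 0.12 + 0.86 − 1) = max(0, -0.02) = 0.00
r ⊗ r = max(0, 0.86 + 0.86 − 1) = max(0, 0.72) = 0.72
(r ⊗ r) → r = min(1, 1 − 0.72 + 0.86) = min(1, 1.14) = 1.00
~((r ⊗ r) → r) = 1 − 1.00 = 0.00
(q ⊗ r) ⊗ ~((r ⊗ r) → r) = max(0, 0.00 + 0.00 − 1) = max(0, -1.00) = 0.00
p ⊗ p = max(0, 0.64 + 0.64 − 1) = max(0, 0.28) = 0.28
((q ⊗ r) ⊗ ~((r ⊗ r) → r)) ⊗ (p ⊗ p) = max(0, 0.00 + 0.28 − 1) = max(0, -0.72) = 0.00
(p → ~((r ⊗ q) → r)) → (((q ⊗ r) ⊗ ~((r ⊗ r) → r)) ⊗ (p ⊗ p)) = min(1, 1 − 0.36 + 0.00) = min(1, 0.64) = 0.64

0.64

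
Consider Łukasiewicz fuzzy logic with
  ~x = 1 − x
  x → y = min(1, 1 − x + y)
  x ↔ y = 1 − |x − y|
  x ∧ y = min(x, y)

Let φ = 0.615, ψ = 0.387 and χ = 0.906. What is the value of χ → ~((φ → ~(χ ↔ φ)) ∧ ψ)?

0.707

χ ↔ φ = 1 − |0.906 − 0.615| = 1 − 0.291 = 0.709
~(χ ↔ φ) = 1 − 0.709 = 0.291
φ → ~(χ ↔ φ) = min(1, 1 − 0.615 + 0.291) = min(1, 0.676) = 0.676
(φ → ~(χ ↔ φ)) ∧ ψ = min(0.676, 0.387) = 0.387
~((φ → ~(χ ↔ φ)) ∧ ψ) = 1 − 0.387 = 0.613
χ → ~((φ → ~(χ ↔ φ)) ∧ ψ) = min(1, 1 − 0.906 + 0.613) = min(1, 0.707) = 0.707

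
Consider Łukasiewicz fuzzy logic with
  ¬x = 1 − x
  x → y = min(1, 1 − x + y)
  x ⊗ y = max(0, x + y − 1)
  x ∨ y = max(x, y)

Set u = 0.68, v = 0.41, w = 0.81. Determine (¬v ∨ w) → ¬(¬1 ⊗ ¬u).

1.00

¬v = 1 − 0.41 = 0.59
¬v ∨ w = max(0.59, 0.81) = 0.81
¬1 = 1 − 1.00 = 0.00
¬u = 1 − 0.68 = 0.32
¬1 ⊗ ¬u = max(0, 0.00 + 0.32 − 1) = max(0, -0.68) = 0.00
¬(¬1 ⊗ ¬u) = 1 − 0.00 = 1.00
(¬v ∨ w) → ¬(¬1 ⊗ ¬u) = min(1, 1 − 0.81 + 1.00) = min(1, 1.19) = 1.00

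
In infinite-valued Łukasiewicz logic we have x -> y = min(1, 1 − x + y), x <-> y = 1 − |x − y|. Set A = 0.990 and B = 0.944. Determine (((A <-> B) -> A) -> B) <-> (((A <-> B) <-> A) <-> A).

A <-> B = 1 − |0.990 − 0.944| = 1 − 0.046 = 0.954
(A <-> B) -> A = min(1, 1 − 0.954 + 0.990) = min(1, 1.036) = 1.000
((A <-> B) -> A) -> B = min(1, 1 − 1.000 + 0.944) = min(1, 0.944) = 0.944
(A <-> B) <-> A = 1 − |0.954 − 0.990| = 1 − 0.036 = 0.964
((A <-> B) <-> A) <-> A = 1 − |0.964 − 0.990| = 1 − 0.026 = 0.974
(((A <-> B) -> A) -> B) <-> (((A <-> B) <-> A) <-> A) = 1 − |0.944 − 0.974| = 1 − 0.030 = 0.970

0.970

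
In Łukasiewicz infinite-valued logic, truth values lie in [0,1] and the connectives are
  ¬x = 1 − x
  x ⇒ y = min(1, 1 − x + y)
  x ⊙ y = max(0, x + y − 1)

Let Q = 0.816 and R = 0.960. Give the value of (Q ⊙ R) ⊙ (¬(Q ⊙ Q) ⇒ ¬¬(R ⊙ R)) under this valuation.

0.776

Q ⊙ R = max(0, 0.816 + 0.960 − 1) = max(0, 0.776) = 0.776
Q ⊙ Q = max(0, 0.816 + 0.816 − 1) = max(0, 0.632) = 0.632
¬(Q ⊙ Q) = 1 − 0.632 = 0.368
R ⊙ R = max(0, 0.960 + 0.960 − 1) = max(0, 0.920) = 0.920
¬(R ⊙ R) = 1 − 0.920 = 0.080
¬¬(R ⊙ R) = 1 − 0.080 = 0.920
¬(Q ⊙ Q) ⇒ ¬¬(R ⊙ R) = min(1, 1 − 0.368 + 0.920) = min(1, 1.552) = 1.000
(Q ⊙ R) ⊙ (¬(Q ⊙ Q) ⇒ ¬¬(R ⊙ R)) = max(0, 0.776 + 1.000 − 1) = max(0, 0.776) = 0.776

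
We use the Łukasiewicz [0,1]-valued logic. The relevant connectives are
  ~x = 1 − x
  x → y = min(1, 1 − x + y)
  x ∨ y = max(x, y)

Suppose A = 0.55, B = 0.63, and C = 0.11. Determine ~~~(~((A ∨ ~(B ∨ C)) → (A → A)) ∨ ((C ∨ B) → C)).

B ∨ C = max(0.63, 0.11) = 0.63
~(B ∨ C) = 1 − 0.63 = 0.37
A ∨ ~(B ∨ C) = max(0.55, 0.37) = 0.55
A → A = min(1, 1 − 0.55 + 0.55) = min(1, 1.00) = 1.00
(A ∨ ~(B ∨ C)) → (A → A) = min(1, 1 − 0.55 + 1.00) = min(1, 1.45) = 1.00
~((A ∨ ~(B ∨ C)) → (A → A)) = 1 − 1.00 = 0.00
C ∨ B = max(0.11, 0.63) = 0.63
(C ∨ B) → C = min(1, 1 − 0.63 + 0.11) = min(1, 0.48) = 0.48
~((A ∨ ~(B ∨ C)) → (A → A)) ∨ ((C ∨ B) → C) = max(0.00, 0.48) = 0.48
~(~((A ∨ ~(B ∨ C)) → (A → A)) ∨ ((C ∨ B) → C)) = 1 − 0.48 = 0.52
~~(~((A ∨ ~(B ∨ C)) → (A → A)) ∨ ((C ∨ B) → C)) = 1 − 0.52 = 0.48
~~~(~((A ∨ ~(B ∨ C)) → (A → A)) ∨ ((C ∨ B) → C)) = 1 − 0.48 = 0.52

0.52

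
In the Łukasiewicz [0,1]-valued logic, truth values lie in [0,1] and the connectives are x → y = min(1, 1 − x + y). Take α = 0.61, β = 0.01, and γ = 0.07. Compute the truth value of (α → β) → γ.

α → β = min(1, 1 − 0.61 + 0.01) = min(1, 0.40) = 0.40
(α → β) → γ = min(1, 1 − 0.40 + 0.07) = min(1, 0.67) = 0.67

0.67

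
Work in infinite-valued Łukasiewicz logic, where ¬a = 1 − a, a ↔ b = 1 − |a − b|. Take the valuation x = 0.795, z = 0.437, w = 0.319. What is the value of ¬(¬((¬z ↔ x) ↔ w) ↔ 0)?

¬z = 1 − 0.437 = 0.563
¬z ↔ x = 1 − |0.563 − 0.795| = 1 − 0.232 = 0.768
(¬z ↔ x) ↔ w = 1 − |0.768 − 0.319| = 1 − 0.449 = 0.551
¬((¬z ↔ x) ↔ w) = 1 − 0.551 = 0.449
¬((¬z ↔ x) ↔ w) ↔ 0 = 1 − |0.449 − 0.000| = 1 − 0.449 = 0.551
¬(¬((¬z ↔ x) ↔ w) ↔ 0) = 1 − 0.551 = 0.449

0.449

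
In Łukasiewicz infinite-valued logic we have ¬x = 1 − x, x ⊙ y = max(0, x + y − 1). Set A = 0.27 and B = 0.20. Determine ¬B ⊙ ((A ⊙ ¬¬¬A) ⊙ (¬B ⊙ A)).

0.00

¬B = 1 − 0.20 = 0.80
¬A = 1 − 0.27 = 0.73
¬¬A = 1 − 0.73 = 0.27
¬¬¬A = 1 − 0.27 = 0.73
A ⊙ ¬¬¬A = max(0, 0.27 + 0.73 − 1) = max(0, 0.00) = 0.00
¬B ⊙ A = max(0, 0.80 + 0.27 − 1) = max(0, 0.07) = 0.07
(A ⊙ ¬¬¬A) ⊙ (¬B ⊙ A) = max(0, 0.00 + 0.07 − 1) = max(0, -0.93) = 0.00
¬B ⊙ ((A ⊙ ¬¬¬A) ⊙ (¬B ⊙ A)) = max(0, 0.80 + 0.00 − 1) = max(0, -0.20) = 0.00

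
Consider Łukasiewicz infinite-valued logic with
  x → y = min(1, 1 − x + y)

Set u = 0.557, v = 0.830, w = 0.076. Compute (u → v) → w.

0.076

u → v = min(1, 1 − 0.557 + 0.830) = min(1, 1.273) = 1.000
(u → v) → w = min(1, 1 − 1.000 + 0.076) = min(1, 0.076) = 0.076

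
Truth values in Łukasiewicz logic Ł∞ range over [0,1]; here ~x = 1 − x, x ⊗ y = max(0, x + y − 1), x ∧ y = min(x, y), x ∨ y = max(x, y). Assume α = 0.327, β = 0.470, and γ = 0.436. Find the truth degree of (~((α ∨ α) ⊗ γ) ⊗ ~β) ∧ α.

0.327

α ∨ α = max(0.327, 0.327) = 0.327
(α ∨ α) ⊗ γ = max(0, 0.327 + 0.436 − 1) = max(0, -0.237) = 0.000
~((α ∨ α) ⊗ γ) = 1 − 0.000 = 1.000
~β = 1 − 0.470 = 0.530
~((α ∨ α) ⊗ γ) ⊗ ~β = max(0, 1.000 + 0.530 − 1) = max(0, 0.530) = 0.530
(~((α ∨ α) ⊗ γ) ⊗ ~β) ∧ α = min(0.530, 0.327) = 0.327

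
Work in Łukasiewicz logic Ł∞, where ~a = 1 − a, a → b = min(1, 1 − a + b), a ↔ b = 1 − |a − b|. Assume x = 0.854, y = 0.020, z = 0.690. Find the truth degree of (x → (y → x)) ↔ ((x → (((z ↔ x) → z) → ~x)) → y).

0.582

y → x = min(1, 1 − 0.020 + 0.854) = min(1, 1.834) = 1.000
x → (y → x) = min(1, 1 − 0.854 + 1.000) = min(1, 1.146) = 1.000
z ↔ x = 1 − |0.690 − 0.854| = 1 − 0.164 = 0.836
(z ↔ x) → z = min(1, 1 − 0.836 + 0.690) = min(1, 0.854) = 0.854
~x = 1 − 0.854 = 0.146
((z ↔ x) → z) → ~x = min(1, 1 − 0.854 + 0.146) = min(1, 0.292) = 0.292
x → (((z ↔ x) → z) → ~x) = min(1, 1 − 0.854 + 0.292) = min(1, 0.438) = 0.438
(x → (((z ↔ x) → z) → ~x)) → y = min(1, 1 − 0.438 + 0.020) = min(1, 0.582) = 0.582
(x → (y → x)) ↔ ((x → (((z ↔ x) → z) → ~x)) → y) = 1 − |1.000 − 0.582| = 1 − 0.418 = 0.582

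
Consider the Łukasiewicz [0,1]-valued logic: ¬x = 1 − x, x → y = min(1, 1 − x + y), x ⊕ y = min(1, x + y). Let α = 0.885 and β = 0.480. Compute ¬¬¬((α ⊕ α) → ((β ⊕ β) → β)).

α ⊕ α = min(1, 0.885 + 0.885) = min(1, 1.770) = 1.000
β ⊕ β = min(1, 0.480 + 0.480) = min(1, 0.960) = 0.960
(β ⊕ β) → β = min(1, 1 − 0.960 + 0.480) = min(1, 0.520) = 0.520
(α ⊕ α) → ((β ⊕ β) → β) = min(1, 1 − 1.000 + 0.520) = min(1, 0.520) = 0.520
¬((α ⊕ α) → ((β ⊕ β) → β)) = 1 − 0.520 = 0.480
¬¬((α ⊕ α) → ((β ⊕ β) → β)) = 1 − 0.480 = 0.520
¬¬¬((α ⊕ α) → ((β ⊕ β) → β)) = 1 − 0.520 = 0.480

0.480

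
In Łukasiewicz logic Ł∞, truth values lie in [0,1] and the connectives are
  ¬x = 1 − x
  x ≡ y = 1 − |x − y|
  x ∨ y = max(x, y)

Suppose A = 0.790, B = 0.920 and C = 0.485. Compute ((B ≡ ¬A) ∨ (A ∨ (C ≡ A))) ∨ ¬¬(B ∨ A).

0.920

¬A = 1 − 0.790 = 0.210
B ≡ ¬A = 1 − |0.920 − 0.210| = 1 − 0.710 = 0.290
C ≡ A = 1 − |0.485 − 0.790| = 1 − 0.305 = 0.695
A ∨ (C ≡ A) = max(0.790, 0.695) = 0.790
(B ≡ ¬A) ∨ (A ∨ (C ≡ A)) = max(0.290, 0.790) = 0.790
B ∨ A = max(0.920, 0.790) = 0.920
¬(B ∨ A) = 1 − 0.920 = 0.080
¬¬(B ∨ A) = 1 − 0.080 = 0.920
((B ≡ ¬A) ∨ (A ∨ (C ≡ A))) ∨ ¬¬(B ∨ A) = max(0.790, 0.920) = 0.920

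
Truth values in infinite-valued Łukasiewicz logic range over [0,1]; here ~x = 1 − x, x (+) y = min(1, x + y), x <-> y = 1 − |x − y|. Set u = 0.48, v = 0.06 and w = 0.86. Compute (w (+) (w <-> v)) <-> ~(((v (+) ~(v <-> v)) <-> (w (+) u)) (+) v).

w <-> v = 1 − |0.86 − 0.06| = 1 − 0.80 = 0.20
w (+) (w <-> v) = min(1, 0.86 + 0.20) = min(1, 1.06) = 1.00
v <-> v = 1 − |0.06 − 0.06| = 1 − 0.00 = 1.00
~(v <-> v) = 1 − 1.00 = 0.00
v (+) ~(v <-> v) = min(1, 0.06 + 0.00) = min(1, 0.06) = 0.06
w (+) u = min(1, 0.86 + 0.48) = min(1, 1.34) = 1.00
(v (+) ~(v <-> v)) <-> (w (+) u) = 1 − |0.06 − 1.00| = 1 − 0.94 = 0.06
((v (+) ~(v <-> v)) <-> (w (+) u)) (+) v = min(1, 0.06 + 0.06) = min(1, 0.12) = 0.12
~(((v (+) ~(v <-> v)) <-> (w (+) u)) (+) v) = 1 − 0.12 = 0.88
(w (+) (w <-> v)) <-> ~(((v (+) ~(v <-> v)) <-> (w (+) u)) (+) v) = 1 − |1.00 − 0.88| = 1 − 0.12 = 0.88

0.88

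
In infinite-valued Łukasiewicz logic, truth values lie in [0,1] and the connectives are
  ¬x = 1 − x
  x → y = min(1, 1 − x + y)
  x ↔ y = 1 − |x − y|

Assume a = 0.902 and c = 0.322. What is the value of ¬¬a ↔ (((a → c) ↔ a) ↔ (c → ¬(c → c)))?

0.938

¬a = 1 − 0.902 = 0.098
¬¬a = 1 − 0.098 = 0.902
a → c = min(1, 1 − 0.902 + 0.322) = min(1, 0.420) = 0.420
(a → c) ↔ a = 1 − |0.420 − 0.902| = 1 − 0.482 = 0.518
c → c = min(1, 1 − 0.322 + 0.322) = min(1, 1.000) = 1.000
¬(c → c) = 1 − 1.000 = 0.000
c → ¬(c → c) = min(1, 1 − 0.322 + 0.000) = min(1, 0.678) = 0.678
((a → c) ↔ a) ↔ (c → ¬(c → c)) = 1 − |0.518 − 0.678| = 1 − 0.160 = 0.840
¬¬a ↔ (((a → c) ↔ a) ↔ (c → ¬(c → c))) = 1 − |0.902 − 0.840| = 1 − 0.062 = 0.938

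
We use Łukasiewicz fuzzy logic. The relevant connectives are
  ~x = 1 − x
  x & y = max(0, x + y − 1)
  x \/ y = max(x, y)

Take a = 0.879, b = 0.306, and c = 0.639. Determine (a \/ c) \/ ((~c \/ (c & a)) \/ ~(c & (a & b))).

a \/ c = max(0.879, 0.639) = 0.879
~c = 1 − 0.639 = 0.361
c & a = max(0, 0.639 + 0.879 − 1) = max(0, 0.518) = 0.518
~c \/ (c & a) = max(0.361, 0.518) = 0.518
a & b = max(0, 0.879 + 0.306 − 1) = max(0, 0.185) = 0.185
c & (a & b) = max(0, 0.639 + 0.185 − 1) = max(0, -0.176) = 0.000
~(c & (a & b)) = 1 − 0.000 = 1.000
(~c \/ (c & a)) \/ ~(c & (a & b)) = max(0.518, 1.000) = 1.000
(a \/ c) \/ ((~c \/ (c & a)) \/ ~(c & (a & b))) = max(0.879, 1.000) = 1.000

1.000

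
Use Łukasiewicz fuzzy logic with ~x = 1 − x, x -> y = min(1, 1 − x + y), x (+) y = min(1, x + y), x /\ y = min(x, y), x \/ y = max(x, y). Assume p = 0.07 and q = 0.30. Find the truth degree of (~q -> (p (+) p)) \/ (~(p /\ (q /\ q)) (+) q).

1.00

~q = 1 − 0.30 = 0.70
p (+) p = min(1, 0.07 + 0.07) = min(1, 0.14) = 0.14
~q -> (p (+) p) = min(1, 1 − 0.70 + 0.14) = min(1, 0.44) = 0.44
q /\ q = min(0.30, 0.30) = 0.30
p /\ (q /\ q) = min(0.07, 0.30) = 0.07
~(p /\ (q /\ q)) = 1 − 0.07 = 0.93
~(p /\ (q /\ q)) (+) q = min(1, 0.93 + 0.30) = min(1, 1.23) = 1.00
(~q -> (p (+) p)) \/ (~(p /\ (q /\ q)) (+) q) = max(0.44, 1.00) = 1.00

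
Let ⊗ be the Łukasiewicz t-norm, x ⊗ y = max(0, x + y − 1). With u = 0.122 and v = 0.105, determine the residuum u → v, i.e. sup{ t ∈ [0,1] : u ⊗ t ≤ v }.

0.983

The residuum of the Łukasiewicz t-norm gives the supremum: min(1, 1 − 0.122 + 0.105).
1 − 0.122 + 0.105 = 0.983, so t = min(1, 0.983) = 0.983.
Check: 0.122 ⊗ 0.983 = max(0, 0.105) = 0.105 ≤ 0.105.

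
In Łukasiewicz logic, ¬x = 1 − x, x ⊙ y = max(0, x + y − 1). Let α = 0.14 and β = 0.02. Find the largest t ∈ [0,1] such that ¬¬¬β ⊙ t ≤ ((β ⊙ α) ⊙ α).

¬β = 1 − 0.02 = 0.98
¬¬β = 1 − 0.98 = 0.02
¬¬¬β = 1 − 0.02 = 0.98
So the left factor is ¬¬¬β = 0.98.
β ⊙ α = max(0, 0.02 + 0.14 − 1) = max(0, -0.84) = 0.00
(β ⊙ α) ⊙ α = max(0, 0.00 + 0.14 − 1) = max(0, -0.86) = 0.00
So the right-hand bound is (β ⊙ α) ⊙ α = 0.00.
The residuum of the Łukasiewicz t-norm gives the supremum: min(1, 1 − 0.98 + 0.00).
1 − 0.98 + 0.00 = 0.02, so t = min(1, 0.02) = 0.02.
Check: 0.98 ⊙ 0.02 = max(0, 0.00) = 0.00 ≤ 0.00.

0.02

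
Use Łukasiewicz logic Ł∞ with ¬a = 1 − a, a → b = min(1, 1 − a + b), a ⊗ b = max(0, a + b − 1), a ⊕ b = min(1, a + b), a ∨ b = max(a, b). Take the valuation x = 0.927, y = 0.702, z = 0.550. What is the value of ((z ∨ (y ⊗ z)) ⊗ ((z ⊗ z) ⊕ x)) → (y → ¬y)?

1.000

y ⊗ z = max(0, 0.702 + 0.550 − 1) = max(0, 0.252) = 0.252
z ∨ (y ⊗ z) = max(0.550, 0.252) = 0.550
z ⊗ z = max(0, 0.550 + 0.550 − 1) = max(0, 0.100) = 0.100
(z ⊗ z) ⊕ x = min(1, 0.100 + 0.927) = min(1, 1.027) = 1.000
(z ∨ (y ⊗ z)) ⊗ ((z ⊗ z) ⊕ x) = max(0, 0.550 + 1.000 − 1) = max(0, 0.550) = 0.550
¬y = 1 − 0.702 = 0.298
y → ¬y = min(1, 1 − 0.702 + 0.298) = min(1, 0.596) = 0.596
((z ∨ (y ⊗ z)) ⊗ ((z ⊗ z) ⊕ x)) → (y → ¬y) = min(1, 1 − 0.550 + 0.596) = min(1, 1.046) = 1.000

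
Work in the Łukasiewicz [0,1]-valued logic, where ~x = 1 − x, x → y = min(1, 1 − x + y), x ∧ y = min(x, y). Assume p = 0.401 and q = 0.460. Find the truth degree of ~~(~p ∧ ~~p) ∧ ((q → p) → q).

~p = 1 − 0.401 = 0.599
~~p = 1 − 0.599 = 0.401
~p ∧ ~~p = min(0.599, 0.401) = 0.401
~(~p ∧ ~~p) = 1 − 0.401 = 0.599
~~(~p ∧ ~~p) = 1 − 0.599 = 0.401
q → p = min(1, 1 − 0.460 + 0.401) = min(1, 0.941) = 0.941
(q → p) → q = min(1, 1 − 0.941 + 0.460) = min(1, 0.519) = 0.519
~~(~p ∧ ~~p) ∧ ((q → p) → q) = min(0.401, 0.519) = 0.401

0.401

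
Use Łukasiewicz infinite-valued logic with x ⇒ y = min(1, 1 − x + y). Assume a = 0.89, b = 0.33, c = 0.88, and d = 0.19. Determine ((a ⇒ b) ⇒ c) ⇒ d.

a ⇒ b = min(1, 1 − 0.89 + 0.33) = min(1, 0.44) = 0.44
(a ⇒ b) ⇒ c = min(1, 1 − 0.44 + 0.88) = min(1, 1.44) = 1.00
((a ⇒ b) ⇒ c) ⇒ d = min(1, 1 − 1.00 + 0.19) = min(1, 0.19) = 0.19

0.19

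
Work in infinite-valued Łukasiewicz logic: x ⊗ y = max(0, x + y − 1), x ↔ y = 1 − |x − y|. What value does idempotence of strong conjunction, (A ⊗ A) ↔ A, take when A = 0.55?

A ⊗ A = max(0, 0.55 + 0.55 − 1) = max(0, 0.10) = 0.10
(A ⊗ A) ↔ A = 1 − |0.10 − 0.55| = 1 − 0.45 = 0.55
(The value 0.55 < 1 shows this instance is not satisfied; fails in Ł∞ since a ⊗ a = max(0, 2a−1) ≠ a in general.)

0.55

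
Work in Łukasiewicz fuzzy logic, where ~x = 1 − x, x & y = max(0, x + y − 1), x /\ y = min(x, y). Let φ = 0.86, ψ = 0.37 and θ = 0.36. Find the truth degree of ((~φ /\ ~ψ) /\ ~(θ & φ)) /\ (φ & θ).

0.14

~φ = 1 − 0.86 = 0.14
~ψ = 1 − 0.37 = 0.63
~φ /\ ~ψ = min(0.14, 0.63) = 0.14
θ & φ = max(0, 0.36 + 0.86 − 1) = max(0, 0.22) = 0.22
~(θ & φ) = 1 − 0.22 = 0.78
(~φ /\ ~ψ) /\ ~(θ & φ) = min(0.14, 0.78) = 0.14
φ & θ = max(0, 0.86 + 0.36 − 1) = max(0, 0.22) = 0.22
((~φ /\ ~ψ) /\ ~(θ & φ)) /\ (φ & θ) = min(0.14, 0.22) = 0.14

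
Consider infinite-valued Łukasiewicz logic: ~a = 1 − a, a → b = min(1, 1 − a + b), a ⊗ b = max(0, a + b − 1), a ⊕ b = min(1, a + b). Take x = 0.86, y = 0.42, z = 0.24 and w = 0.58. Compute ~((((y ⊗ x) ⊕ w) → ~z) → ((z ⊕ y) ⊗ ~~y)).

y ⊗ x = max(0, 0.42 + 0.86 − 1) = max(0, 0.28) = 0.28
(y ⊗ x) ⊕ w = min(1, 0.28 + 0.58) = min(1, 0.86) = 0.86
~z = 1 − 0.24 = 0.76
((y ⊗ x) ⊕ w) → ~z = min(1, 1 − 0.86 + 0.76) = min(1, 0.90) = 0.90
z ⊕ y = min(1, 0.24 + 0.42) = min(1, 0.66) = 0.66
~y = 1 − 0.42 = 0.58
~~y = 1 − 0.58 = 0.42
(z ⊕ y) ⊗ ~~y = max(0, 0.66 + 0.42 − 1) = max(0, 0.08) = 0.08
(((y ⊗ x) ⊕ w) → ~z) → ((z ⊕ y) ⊗ ~~y) = min(1, 1 − 0.90 + 0.08) = min(1, 0.18) = 0.18
~((((y ⊗ x) ⊕ w) → ~z) → ((z ⊕ y) ⊗ ~~y)) = 1 − 0.18 = 0.82

0.82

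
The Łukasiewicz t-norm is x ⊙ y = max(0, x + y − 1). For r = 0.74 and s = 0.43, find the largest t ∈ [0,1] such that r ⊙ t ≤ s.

The residuum of the Łukasiewicz t-norm gives the supremum: min(1, 1 − 0.74 + 0.43).
1 − 0.74 + 0.43 = 0.69, so t = min(1, 0.69) = 0.69.
Check: 0.74 ⊙ 0.69 = max(0, 0.43) = 0.43 ≤ 0.43.

0.69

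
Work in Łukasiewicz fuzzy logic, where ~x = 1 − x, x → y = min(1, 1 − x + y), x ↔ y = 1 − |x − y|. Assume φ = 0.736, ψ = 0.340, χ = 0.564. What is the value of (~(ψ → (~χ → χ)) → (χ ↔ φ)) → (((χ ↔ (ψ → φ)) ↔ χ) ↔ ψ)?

0.340

~χ = 1 − 0.564 = 0.436
~χ → χ = min(1, 1 − 0.436 + 0.564) = min(1, 1.128) = 1.000
ψ → (~χ → χ) = min(1, 1 − 0.340 + 1.000) = min(1, 1.660) = 1.000
~(ψ → (~χ → χ)) = 1 − 1.000 = 0.000
χ ↔ φ = 1 − |0.564 − 0.736| = 1 − 0.172 = 0.828
~(ψ → (~χ → χ)) → (χ ↔ φ) = min(1, 1 − 0.000 + 0.828) = min(1, 1.828) = 1.000
ψ → φ = min(1, 1 − 0.340 + 0.736) = min(1, 1.396) = 1.000
χ ↔ (ψ → φ) = 1 − |0.564 − 1.000| = 1 − 0.436 = 0.564
(χ ↔ (ψ → φ)) ↔ χ = 1 − |0.564 − 0.564| = 1 − 0.000 = 1.000
((χ ↔ (ψ → φ)) ↔ χ) ↔ ψ = 1 − |1.000 − 0.340| = 1 − 0.660 = 0.340
(~(ψ → (~χ → χ)) → (χ ↔ φ)) → (((χ ↔ (ψ → φ)) ↔ χ) ↔ ψ) = min(1, 1 − 1.000 + 0.340) = min(1, 0.340) = 0.340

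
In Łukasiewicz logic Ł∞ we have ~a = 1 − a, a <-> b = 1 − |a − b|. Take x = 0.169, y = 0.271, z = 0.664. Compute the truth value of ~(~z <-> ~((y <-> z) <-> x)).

0.102

~z = 1 − 0.664 = 0.336
y <-> z = 1 − |0.271 − 0.664| = 1 − 0.393 = 0.607
(y <-> z) <-> x = 1 − |0.607 − 0.169| = 1 − 0.438 = 0.562
~((y <-> z) <-> x) = 1 − 0.562 = 0.438
~z <-> ~((y <-> z) <-> x) = 1 − |0.336 − 0.438| = 1 − 0.102 = 0.898
~(~z <-> ~((y <-> z) <-> x)) = 1 − 0.898 = 0.102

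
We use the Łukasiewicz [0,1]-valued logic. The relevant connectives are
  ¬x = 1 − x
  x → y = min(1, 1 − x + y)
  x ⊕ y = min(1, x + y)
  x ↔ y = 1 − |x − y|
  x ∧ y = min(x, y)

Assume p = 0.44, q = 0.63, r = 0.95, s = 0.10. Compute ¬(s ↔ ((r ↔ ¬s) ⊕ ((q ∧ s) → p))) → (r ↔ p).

¬s = 1 − 0.10 = 0.90
r ↔ ¬s = 1 − |0.95 − 0.90| = 1 − 0.05 = 0.95
q ∧ s = min(0.63, 0.10) = 0.10
(q ∧ s) → p = min(1, 1 − 0.10 + 0.44) = min(1, 1.34) = 1.00
(r ↔ ¬s) ⊕ ((q ∧ s) → p) = min(1, 0.95 + 1.00) = min(1, 1.95) = 1.00
s ↔ ((r ↔ ¬s) ⊕ ((q ∧ s) → p)) = 1 − |0.10 − 1.00| = 1 − 0.90 = 0.10
¬(s ↔ ((r ↔ ¬s) ⊕ ((q ∧ s) → p))) = 1 − 0.10 = 0.90
r ↔ p = 1 − |0.95 − 0.44| = 1 − 0.51 = 0.49
¬(s ↔ ((r ↔ ¬s) ⊕ ((q ∧ s) → p))) → (r ↔ p) = min(1, 1 − 0.90 + 0.49) = min(1, 0.59) = 0.59

0.59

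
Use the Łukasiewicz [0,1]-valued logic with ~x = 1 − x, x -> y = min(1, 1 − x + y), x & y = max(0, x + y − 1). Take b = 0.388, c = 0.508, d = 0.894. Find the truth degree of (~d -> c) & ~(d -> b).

~d = 1 − 0.894 = 0.106
~d -> c = min(1, 1 − 0.106 + 0.508) = min(1, 1.402) = 1.000
d -> b = min(1, 1 − 0.894 + 0.388) = min(1, 0.494) = 0.494
~(d -> b) = 1 − 0.494 = 0.506
(~d -> c) & ~(d -> b) = max(0, 1.000 + 0.506 − 1) = max(0, 0.506) = 0.506

0.506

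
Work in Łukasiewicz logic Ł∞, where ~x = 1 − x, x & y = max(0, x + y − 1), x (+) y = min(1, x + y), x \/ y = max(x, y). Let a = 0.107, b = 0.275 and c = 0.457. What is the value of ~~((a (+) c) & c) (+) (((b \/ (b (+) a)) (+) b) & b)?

0.021

a (+) c = min(1, 0.107 + 0.457) = min(1, 0.564) = 0.564
(a (+) c) & c = max(0, 0.564 + 0.457 − 1) = max(0, 0.021) = 0.021
~((a (+) c) & c) = 1 − 0.021 = 0.979
~~((a (+) c) & c) = 1 − 0.979 = 0.021
b (+) a = min(1, 0.275 + 0.107) = min(1, 0.382) = 0.382
b \/ (b (+) a) = max(0.275, 0.382) = 0.382
(b \/ (b (+) a)) (+) b = min(1, 0.382 + 0.275) = min(1, 0.657) = 0.657
((b \/ (b (+) a)) (+) b) & b = max(0, 0.657 + 0.275 − 1) = max(0, -0.068) = 0.000
~~((a (+) c) & c) (+) (((b \/ (b (+) a)) (+) b) & b) = min(1, 0.021 + 0.000) = min(1, 0.021) = 0.021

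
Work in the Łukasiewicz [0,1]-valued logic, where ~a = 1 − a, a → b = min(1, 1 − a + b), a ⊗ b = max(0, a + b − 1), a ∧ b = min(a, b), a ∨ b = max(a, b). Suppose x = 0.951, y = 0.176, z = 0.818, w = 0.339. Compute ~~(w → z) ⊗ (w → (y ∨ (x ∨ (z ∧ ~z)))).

w → z = min(1, 1 − 0.339 + 0.818) = min(1, 1.479) = 1.000
~(w → z) = 1 − 1.000 = 0.000
~~(w → z) = 1 − 0.000 = 1.000
~z = 1 − 0.818 = 0.182
z ∧ ~z = min(0.818, 0.182) = 0.182
x ∨ (z ∧ ~z) = max(0.951, 0.182) = 0.951
y ∨ (x ∨ (z ∧ ~z)) = max(0.176, 0.951) = 0.951
w → (y ∨ (x ∨ (z ∧ ~z))) = min(1, 1 − 0.339 + 0.951) = min(1, 1.612) = 1.000
~~(w → z) ⊗ (w → (y ∨ (x ∨ (z ∧ ~z)))) = max(0, 1.000 + 1.000 − 1) = max(0, 1.000) = 1.000

1.000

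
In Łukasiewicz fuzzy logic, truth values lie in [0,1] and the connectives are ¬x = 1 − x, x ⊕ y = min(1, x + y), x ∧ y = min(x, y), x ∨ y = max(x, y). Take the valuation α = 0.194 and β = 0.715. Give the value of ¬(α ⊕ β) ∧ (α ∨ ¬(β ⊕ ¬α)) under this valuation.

0.091

α ⊕ β = min(1, 0.194 + 0.715) = min(1, 0.909) = 0.909
¬(α ⊕ β) = 1 − 0.909 = 0.091
¬α = 1 − 0.194 = 0.806
β ⊕ ¬α = min(1, 0.715 + 0.806) = min(1, 1.521) = 1.000
¬(β ⊕ ¬α) = 1 − 1.000 = 0.000
α ∨ ¬(β ⊕ ¬α) = max(0.194, 0.000) = 0.194
¬(α ⊕ β) ∧ (α ∨ ¬(β ⊕ ¬α)) = min(0.091, 0.194) = 0.091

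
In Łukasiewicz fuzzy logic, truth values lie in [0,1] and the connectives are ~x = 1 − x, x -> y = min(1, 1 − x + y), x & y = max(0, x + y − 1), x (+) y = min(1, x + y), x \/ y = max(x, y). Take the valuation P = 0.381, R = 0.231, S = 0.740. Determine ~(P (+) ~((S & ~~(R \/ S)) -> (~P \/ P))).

R \/ S = max(0.231, 0.740) = 0.740
~(R \/ S) = 1 − 0.740 = 0.260
~~(R \/ S) = 1 − 0.260 = 0.740
S & ~~(R \/ S) = max(0, 0.740 + 0.740 − 1) = max(0, 0.480) = 0.480
~P = 1 − 0.381 = 0.619
~P \/ P = max(0.619, 0.381) = 0.619
(S & ~~(R \/ S)) -> (~P \/ P) = min(1, 1 − 0.480 + 0.619) = min(1, 1.139) = 1.000
~((S & ~~(R \/ S)) -> (~P \/ P)) = 1 − 1.000 = 0.000
P (+) ~((S & ~~(R \/ S)) -> (~P \/ P)) = min(1, 0.381 + 0.000) = min(1, 0.381) = 0.381
~(P (+) ~((S & ~~(R \/ S)) -> (~P \/ P))) = 1 − 0.381 = 0.619

0.619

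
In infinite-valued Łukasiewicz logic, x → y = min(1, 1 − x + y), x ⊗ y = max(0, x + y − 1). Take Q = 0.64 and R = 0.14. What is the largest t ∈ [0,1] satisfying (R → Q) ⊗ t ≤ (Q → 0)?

R → Q = min(1, 1 − 0.14 + 0.64) = min(1, 1.50) = 1.00
So the left factor is R → Q = 1.00.
Q → 0 = min(1, 1 − 0.64 + 0.00) = min(1, 0.36) = 0.36
So the right-hand bound is Q → 0 = 0.36.
The residuum of the Łukasiewicz t-norm gives the supremum: min(1, 1 − 1.00 + 0.36).
1 − 1.00 + 0.36 = 0.36, so t = min(1, 0.36) = 0.36.
Check: 1.00 ⊗ 0.36 = max(0, 0.36) = 0.36 ≤ 0.36.

0.36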